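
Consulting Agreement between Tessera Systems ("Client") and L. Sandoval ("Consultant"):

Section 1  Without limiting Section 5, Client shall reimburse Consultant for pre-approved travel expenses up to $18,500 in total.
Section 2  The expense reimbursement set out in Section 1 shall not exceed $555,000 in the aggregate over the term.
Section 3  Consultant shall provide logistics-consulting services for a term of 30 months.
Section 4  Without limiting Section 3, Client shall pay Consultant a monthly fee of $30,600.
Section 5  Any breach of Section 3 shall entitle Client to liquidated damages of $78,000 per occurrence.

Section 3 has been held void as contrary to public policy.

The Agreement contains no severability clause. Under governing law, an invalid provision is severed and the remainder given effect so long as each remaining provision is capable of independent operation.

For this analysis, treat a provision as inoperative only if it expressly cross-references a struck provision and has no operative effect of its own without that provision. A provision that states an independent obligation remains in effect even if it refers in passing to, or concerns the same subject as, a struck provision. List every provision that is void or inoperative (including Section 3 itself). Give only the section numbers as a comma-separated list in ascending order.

3, 5

Section 3 is struck. Section 5 has no operative effect of its own apart from Section 3 and is therefore inoperative. Although Section 4 refers to Section 3, its operative terms do not depend on Section 3, so it remains in effect. Although Section 1 refers to Section 5, its operative terms do not depend on Section 5, so it remains in effect. Under the stated default rule, only provisions that cannot operate independently fall away; the rest are enforced. Section 1, Section 2, and Section 4 remain in effect.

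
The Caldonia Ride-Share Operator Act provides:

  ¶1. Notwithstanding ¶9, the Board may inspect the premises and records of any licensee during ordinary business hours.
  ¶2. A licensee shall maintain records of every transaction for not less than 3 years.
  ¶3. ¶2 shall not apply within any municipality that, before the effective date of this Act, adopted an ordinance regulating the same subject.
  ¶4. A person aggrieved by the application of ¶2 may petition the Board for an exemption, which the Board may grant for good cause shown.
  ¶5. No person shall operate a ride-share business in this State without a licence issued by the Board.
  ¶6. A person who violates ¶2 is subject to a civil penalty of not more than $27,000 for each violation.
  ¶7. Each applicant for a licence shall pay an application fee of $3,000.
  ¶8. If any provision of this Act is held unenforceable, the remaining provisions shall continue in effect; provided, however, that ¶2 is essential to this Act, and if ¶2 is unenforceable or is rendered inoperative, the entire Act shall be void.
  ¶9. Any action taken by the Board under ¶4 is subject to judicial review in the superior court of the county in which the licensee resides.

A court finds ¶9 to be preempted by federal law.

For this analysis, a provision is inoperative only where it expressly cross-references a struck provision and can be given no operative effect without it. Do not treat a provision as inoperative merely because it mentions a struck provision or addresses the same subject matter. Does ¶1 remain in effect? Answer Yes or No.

¶9 is struck. Although ¶1 refers to ¶9, its operative terms do not depend on ¶9, so it remains in effect. No other provision's operative terms depend on ¶9. ¶8 makes ¶2 an essential term, but ¶2 is unaffected, so the severability proviso in ¶8 preserves the remaining provisions. ¶1, ¶2, ¶3, ¶4, ¶5, ¶6, ¶7, and ¶8 remain in effect. ¶1 is among the surviving provisions, so the answer is yes.

Yes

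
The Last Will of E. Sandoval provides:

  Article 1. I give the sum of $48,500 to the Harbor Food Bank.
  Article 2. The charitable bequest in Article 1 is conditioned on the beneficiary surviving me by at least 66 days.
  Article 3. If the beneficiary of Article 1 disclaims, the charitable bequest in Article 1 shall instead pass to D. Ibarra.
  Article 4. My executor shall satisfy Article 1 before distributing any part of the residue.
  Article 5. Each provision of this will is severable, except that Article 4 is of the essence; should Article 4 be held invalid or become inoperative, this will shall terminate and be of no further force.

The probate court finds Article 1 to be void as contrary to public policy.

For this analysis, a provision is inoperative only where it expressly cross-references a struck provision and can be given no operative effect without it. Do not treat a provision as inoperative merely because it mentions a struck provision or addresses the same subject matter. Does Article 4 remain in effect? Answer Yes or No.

Article 1 is struck. Article 2 merely fixes the survivorship condition on Article 1; with Article 1 gone it has nothing to operate on and falls away. Article 3 has no operative effect of its own apart from Article 1 and is therefore inoperative. Article 4 has no operative effect of its own apart from Article 1 and is therefore inoperative. Article 5 makes Article 4 an essential term, and Article 4 has been rendered inoperative by the cascade; under Article 5, the entire will is therefore void. No provision of the will survives. Article 4 is among the inoperative provisions, so the answer is no.

No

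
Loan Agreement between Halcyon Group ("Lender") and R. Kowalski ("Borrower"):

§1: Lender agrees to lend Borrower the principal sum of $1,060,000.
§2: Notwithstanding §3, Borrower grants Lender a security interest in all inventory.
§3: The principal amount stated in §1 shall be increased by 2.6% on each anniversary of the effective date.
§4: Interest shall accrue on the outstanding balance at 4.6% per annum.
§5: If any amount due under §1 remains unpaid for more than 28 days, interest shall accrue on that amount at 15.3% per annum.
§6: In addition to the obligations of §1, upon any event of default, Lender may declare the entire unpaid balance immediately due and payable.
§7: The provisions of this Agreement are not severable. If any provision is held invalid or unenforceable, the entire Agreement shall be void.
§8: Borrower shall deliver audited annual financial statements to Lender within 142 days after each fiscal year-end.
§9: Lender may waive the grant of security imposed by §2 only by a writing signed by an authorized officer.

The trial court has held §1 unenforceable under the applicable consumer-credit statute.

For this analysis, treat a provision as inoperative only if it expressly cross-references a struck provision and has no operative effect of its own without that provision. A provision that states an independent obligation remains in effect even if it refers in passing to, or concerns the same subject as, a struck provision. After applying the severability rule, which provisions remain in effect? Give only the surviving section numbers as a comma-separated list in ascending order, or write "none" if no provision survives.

none

§1 is struck. §3 has no operative effect of its own apart from §1 and is therefore inoperative. The whole of §5 is the default interest on the principal amount, defined by reference to §1, so §5 cannot stand once §1 is removed. §7 provides that the Agreement is not severable, so the invalidity of any one provision voids the entire Agreement. No provision of the Agreement survives.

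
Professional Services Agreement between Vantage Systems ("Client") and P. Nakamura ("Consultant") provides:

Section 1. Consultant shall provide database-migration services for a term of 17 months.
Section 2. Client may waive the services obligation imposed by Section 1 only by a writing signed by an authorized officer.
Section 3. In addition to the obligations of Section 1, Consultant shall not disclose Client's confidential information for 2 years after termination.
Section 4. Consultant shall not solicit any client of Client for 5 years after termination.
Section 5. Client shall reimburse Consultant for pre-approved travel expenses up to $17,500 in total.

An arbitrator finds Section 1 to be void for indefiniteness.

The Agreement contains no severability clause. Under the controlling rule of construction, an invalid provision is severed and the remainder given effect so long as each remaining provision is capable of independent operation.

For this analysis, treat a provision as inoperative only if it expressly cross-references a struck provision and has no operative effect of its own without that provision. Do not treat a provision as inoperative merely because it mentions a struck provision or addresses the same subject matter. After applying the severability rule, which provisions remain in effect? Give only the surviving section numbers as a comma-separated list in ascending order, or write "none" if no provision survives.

3, 4, 5

Section 1 is struck. Section 2 merely fixes the waiver condition for Section 1; with Section 1 gone it has nothing to operate on and falls away. Section 3 mentions Section 1 but its own obligation stands independently of Section 1, so Section 3 is not affected. With no severability clause, the stated default rule severs what cannot stand and enforces each remaining provision that can operate on its own. The provisions still in force are Section 3, Section 4, and Section 5.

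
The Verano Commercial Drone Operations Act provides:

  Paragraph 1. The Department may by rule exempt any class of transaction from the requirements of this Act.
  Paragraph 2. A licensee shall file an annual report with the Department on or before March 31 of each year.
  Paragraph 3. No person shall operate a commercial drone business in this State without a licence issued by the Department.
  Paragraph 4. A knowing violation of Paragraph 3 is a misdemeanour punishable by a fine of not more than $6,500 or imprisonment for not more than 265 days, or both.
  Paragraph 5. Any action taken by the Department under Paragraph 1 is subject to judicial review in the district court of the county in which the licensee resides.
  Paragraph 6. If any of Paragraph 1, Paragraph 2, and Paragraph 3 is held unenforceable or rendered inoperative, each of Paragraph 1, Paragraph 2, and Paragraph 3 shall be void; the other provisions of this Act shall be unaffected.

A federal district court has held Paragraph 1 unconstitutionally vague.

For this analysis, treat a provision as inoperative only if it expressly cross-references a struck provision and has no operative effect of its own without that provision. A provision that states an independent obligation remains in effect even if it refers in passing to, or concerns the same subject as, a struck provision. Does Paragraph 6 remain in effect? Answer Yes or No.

Paragraph 1 is struck. Paragraph 5 operates only by reference to Paragraph 1, so it falls with Paragraph 1. Paragraph 6 declares Paragraph 1, Paragraph 2, and Paragraph 3 mutually dependent; since one of them has fallen, all of them are of no effect. That brings down Paragraph 2 and Paragraph 3 as well. Paragraph 4 in turn depends solely on a provision now struck and likewise falls. The remainder continues in force under Paragraph 6. Only Paragraph 6 remains in effect. Paragraph 6 is among the surviving provisions, so the answer is yes.

Yes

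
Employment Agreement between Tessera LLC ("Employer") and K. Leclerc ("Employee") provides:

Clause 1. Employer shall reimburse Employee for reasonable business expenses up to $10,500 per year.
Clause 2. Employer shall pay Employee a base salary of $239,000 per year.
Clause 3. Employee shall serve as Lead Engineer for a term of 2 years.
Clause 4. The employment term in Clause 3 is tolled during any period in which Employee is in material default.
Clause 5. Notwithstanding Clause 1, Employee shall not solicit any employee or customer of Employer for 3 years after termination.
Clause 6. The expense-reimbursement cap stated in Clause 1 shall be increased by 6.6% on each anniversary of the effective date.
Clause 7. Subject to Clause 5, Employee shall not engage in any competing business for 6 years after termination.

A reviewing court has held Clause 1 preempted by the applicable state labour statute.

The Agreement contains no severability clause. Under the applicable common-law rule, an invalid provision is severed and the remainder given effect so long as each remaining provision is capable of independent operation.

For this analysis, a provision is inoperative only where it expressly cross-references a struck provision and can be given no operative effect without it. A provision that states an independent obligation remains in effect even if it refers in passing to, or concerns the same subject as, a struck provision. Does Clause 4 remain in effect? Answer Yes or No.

Clause 1 is struck. Clause 6 has no operative effect of its own apart from Clause 1 and is therefore inoperative. Although Clause 5 refers to Clause 1, its operative terms do not depend on Clause 1, so it remains in effect. With no severability clause, the stated default rule severs what cannot stand and enforces each remaining provision that can operate on its own. Clause 2, Clause 3, Clause 4, Clause 5, and Clause 7 remain in effect. Clause 4 is among the surviving provisions, so the answer is yes.

Yes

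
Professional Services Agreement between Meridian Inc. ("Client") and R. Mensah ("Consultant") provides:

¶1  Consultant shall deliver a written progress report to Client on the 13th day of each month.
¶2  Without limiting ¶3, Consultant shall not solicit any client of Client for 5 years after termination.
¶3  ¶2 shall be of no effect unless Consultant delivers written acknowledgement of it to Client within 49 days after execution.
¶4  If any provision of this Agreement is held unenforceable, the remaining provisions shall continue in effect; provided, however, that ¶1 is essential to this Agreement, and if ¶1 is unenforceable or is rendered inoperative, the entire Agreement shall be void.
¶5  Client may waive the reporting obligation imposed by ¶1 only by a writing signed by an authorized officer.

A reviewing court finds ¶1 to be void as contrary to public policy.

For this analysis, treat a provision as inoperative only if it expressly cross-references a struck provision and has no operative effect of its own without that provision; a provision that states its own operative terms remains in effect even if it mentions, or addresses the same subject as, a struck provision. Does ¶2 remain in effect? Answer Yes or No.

¶1 is struck. ¶5 has no operative effect of its own apart from ¶1 and is therefore inoperative. ¶4 makes ¶1 an essential term, and ¶1 is the provision held invalid; under ¶4, the entire Agreement is therefore void. No provision of the Agreement survives. ¶2 is among the inoperative provisions, so the answer is no.

No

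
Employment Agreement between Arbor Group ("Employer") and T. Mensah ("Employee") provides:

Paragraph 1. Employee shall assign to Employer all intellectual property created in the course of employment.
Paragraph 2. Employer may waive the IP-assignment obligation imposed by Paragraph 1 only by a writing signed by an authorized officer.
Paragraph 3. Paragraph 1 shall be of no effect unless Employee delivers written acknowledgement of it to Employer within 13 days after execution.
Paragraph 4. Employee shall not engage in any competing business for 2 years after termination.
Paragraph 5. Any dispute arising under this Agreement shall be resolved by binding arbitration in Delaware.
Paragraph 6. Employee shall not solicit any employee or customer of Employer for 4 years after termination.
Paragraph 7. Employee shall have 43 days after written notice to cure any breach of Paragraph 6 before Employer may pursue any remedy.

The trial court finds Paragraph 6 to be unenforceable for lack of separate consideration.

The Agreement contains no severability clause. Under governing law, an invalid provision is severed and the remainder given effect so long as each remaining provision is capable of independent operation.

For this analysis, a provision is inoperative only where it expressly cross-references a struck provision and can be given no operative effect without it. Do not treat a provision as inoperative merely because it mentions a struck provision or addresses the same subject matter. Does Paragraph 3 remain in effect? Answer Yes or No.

Yes

Paragraph 6 is struck. Paragraph 7 has no operative effect of its own apart from Paragraph 6 and is therefore inoperative. With no severability clause, the stated default rule severs what cannot stand and enforces each remaining provision that can operate on its own. That leaves Paragraph 1, Paragraph 2, Paragraph 3, Paragraph 4, and Paragraph 5 in effect. Paragraph 3 is among the surviving provisions, so the answer is yes.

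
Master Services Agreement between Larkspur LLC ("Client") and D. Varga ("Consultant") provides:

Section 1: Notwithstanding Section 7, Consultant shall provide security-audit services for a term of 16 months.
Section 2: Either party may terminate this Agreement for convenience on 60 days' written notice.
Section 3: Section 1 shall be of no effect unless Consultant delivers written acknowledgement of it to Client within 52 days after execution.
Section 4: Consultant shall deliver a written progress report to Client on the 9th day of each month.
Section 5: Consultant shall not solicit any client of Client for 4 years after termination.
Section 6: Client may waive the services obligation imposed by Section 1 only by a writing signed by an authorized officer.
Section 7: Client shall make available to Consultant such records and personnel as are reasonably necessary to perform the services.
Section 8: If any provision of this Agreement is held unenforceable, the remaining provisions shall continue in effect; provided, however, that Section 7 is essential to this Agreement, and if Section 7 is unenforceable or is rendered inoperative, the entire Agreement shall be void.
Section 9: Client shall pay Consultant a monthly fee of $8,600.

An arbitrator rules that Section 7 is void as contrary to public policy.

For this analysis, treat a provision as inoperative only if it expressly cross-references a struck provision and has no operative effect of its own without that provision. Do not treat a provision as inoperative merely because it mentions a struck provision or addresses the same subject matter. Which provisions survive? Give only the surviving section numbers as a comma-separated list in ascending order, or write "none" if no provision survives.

Section 7 is struck. Nothing else in the Agreement is defined by reference to Section 7. Section 8 makes Section 7 an essential term, and Section 7 is the provision held invalid; under Section 8, the entire Agreement is therefore void. No provision of the Agreement survives.

none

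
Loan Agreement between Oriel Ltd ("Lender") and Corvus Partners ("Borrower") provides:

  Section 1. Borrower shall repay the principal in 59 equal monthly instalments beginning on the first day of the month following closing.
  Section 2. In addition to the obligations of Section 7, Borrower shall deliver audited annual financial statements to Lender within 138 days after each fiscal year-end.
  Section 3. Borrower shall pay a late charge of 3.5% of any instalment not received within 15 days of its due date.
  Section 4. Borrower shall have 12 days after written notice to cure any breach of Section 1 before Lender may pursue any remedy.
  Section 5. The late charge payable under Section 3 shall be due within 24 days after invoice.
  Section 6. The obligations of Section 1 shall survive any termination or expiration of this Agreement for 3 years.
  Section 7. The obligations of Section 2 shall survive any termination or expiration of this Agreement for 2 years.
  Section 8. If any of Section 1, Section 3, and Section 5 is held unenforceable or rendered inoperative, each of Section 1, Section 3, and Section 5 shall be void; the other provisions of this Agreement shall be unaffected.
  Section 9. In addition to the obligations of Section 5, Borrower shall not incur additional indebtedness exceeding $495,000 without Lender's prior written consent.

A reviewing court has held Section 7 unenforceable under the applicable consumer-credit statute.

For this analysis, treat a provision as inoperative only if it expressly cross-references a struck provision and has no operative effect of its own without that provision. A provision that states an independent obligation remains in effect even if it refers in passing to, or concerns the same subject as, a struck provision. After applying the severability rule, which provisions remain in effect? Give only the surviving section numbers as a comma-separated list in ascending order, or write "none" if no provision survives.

1, 2, 3, 4, 5, 6, 8, 9

Section 7 is struck. Section 2 mentions Section 7 but its own obligation stands independently of Section 7, so Section 2 is not affected. Nothing else in the Agreement is defined by reference to Section 7. Section 8 ties Section 1, Section 3, and Section 5 together, but none of those is affected here; the remaining provisions continue in force under Section 8. That leaves Section 1, Section 2, Section 3, Section 4, Section 5, Section 6, Section 8, and Section 9 in effect.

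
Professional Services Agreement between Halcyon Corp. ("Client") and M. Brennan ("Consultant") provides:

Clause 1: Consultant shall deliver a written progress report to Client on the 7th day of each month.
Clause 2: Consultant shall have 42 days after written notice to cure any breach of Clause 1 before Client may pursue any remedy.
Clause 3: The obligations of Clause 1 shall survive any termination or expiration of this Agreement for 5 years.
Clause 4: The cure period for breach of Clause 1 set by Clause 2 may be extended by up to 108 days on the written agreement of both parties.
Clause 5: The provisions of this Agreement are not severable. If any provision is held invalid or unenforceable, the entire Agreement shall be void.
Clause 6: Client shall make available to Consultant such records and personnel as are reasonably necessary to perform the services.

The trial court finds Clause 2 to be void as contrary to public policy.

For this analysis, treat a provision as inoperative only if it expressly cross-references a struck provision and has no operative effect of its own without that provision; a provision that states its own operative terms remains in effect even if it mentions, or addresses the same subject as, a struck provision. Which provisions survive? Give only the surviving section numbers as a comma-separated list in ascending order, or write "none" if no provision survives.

none

Clause 2 is struck. The whole of Clause 4 is the extension of the cure period for breach of Clause 1, defined by reference to Clause 2, so Clause 4 cannot stand once Clause 2 is removed. Clause 5 provides that the Agreement is not severable, so the invalidity of any one provision voids the entire Agreement. No provision of the Agreement survives.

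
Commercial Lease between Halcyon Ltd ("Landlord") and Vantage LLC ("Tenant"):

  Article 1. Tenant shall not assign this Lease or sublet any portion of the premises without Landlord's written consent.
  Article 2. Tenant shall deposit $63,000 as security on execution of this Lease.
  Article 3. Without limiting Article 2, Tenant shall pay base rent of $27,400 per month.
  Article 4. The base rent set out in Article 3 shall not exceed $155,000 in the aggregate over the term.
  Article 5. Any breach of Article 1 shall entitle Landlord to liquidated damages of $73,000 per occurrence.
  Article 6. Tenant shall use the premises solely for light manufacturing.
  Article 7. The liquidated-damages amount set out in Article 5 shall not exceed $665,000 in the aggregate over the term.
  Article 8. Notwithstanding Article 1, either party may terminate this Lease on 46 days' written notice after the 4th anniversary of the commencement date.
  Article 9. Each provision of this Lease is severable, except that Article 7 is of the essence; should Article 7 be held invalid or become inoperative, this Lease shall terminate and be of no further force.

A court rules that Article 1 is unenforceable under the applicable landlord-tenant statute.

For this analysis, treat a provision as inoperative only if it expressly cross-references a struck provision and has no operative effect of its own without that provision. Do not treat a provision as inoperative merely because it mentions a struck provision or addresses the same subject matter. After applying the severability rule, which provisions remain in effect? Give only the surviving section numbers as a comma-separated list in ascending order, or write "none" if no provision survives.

none

Article 1 is struck. The whole of Article 5 is the liquidated-damages amount, defined by reference to Article 1, so Article 5 cannot stand once Article 1 is removed. Article 7 operates only by reference to Article 5, so it falls with Article 5. Article 9 makes Article 7 an essential term, and Article 7 has been rendered inoperative by the cascade; under Article 9, the entire Lease is therefore void. No provision of the Lease survives.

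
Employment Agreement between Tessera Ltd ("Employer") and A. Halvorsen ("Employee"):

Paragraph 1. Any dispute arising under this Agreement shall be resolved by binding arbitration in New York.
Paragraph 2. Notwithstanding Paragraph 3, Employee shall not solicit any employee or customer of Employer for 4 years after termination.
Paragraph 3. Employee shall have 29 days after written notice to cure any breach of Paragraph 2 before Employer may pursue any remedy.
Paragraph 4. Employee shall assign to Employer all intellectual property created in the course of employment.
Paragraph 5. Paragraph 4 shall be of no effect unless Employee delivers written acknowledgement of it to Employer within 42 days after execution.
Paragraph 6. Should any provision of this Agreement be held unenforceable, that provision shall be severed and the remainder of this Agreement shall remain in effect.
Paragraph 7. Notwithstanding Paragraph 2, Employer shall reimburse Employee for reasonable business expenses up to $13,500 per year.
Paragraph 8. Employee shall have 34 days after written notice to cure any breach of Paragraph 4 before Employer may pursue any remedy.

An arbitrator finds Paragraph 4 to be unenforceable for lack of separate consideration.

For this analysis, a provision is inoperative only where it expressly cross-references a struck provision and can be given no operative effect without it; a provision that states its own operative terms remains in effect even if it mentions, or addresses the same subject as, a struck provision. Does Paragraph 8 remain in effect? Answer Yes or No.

Paragraph 4 is struck. The only function of Paragraph 5 is the acknowledgement condition for Paragraph 4, so it cannot stand once Paragraph 4 is removed. The only function of Paragraph 8 is the cure period for breach of Paragraph 4, so it cannot stand once Paragraph 4 is removed. Paragraph 6 is a severability clause and preserves every provision that can still be given independent effect. The provisions still in force are Paragraph 1, Paragraph 2, Paragraph 3, Paragraph 6, and Paragraph 7. Paragraph 8 is among the inoperative provisions, so the answer is no.

No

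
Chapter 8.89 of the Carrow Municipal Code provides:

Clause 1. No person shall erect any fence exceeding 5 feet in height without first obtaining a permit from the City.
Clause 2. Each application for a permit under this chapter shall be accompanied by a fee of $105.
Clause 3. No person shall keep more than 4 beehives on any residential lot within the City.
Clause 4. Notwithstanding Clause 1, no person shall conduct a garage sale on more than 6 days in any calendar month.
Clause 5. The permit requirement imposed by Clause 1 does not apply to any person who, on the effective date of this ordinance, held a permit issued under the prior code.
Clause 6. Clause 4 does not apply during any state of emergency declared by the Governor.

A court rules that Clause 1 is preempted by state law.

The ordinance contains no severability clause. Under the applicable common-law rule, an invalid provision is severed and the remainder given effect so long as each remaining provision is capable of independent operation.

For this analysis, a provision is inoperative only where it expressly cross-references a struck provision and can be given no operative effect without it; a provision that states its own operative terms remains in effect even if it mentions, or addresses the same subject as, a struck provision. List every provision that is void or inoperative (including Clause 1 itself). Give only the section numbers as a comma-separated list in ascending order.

Clause 1 is struck. The only function of Clause 5 is the grandfather exemption from Clause 1, so it cannot stand once Clause 1 is removed. Although Clause 4 refers to Clause 1, its operative terms do not depend on Clause 1, so it remains in effect. Under the stated default rule, only provisions that cannot operate independently fall away; the rest are enforced. That leaves Clause 2, Clause 3, Clause 4, and Clause 6 in effect.

1, 5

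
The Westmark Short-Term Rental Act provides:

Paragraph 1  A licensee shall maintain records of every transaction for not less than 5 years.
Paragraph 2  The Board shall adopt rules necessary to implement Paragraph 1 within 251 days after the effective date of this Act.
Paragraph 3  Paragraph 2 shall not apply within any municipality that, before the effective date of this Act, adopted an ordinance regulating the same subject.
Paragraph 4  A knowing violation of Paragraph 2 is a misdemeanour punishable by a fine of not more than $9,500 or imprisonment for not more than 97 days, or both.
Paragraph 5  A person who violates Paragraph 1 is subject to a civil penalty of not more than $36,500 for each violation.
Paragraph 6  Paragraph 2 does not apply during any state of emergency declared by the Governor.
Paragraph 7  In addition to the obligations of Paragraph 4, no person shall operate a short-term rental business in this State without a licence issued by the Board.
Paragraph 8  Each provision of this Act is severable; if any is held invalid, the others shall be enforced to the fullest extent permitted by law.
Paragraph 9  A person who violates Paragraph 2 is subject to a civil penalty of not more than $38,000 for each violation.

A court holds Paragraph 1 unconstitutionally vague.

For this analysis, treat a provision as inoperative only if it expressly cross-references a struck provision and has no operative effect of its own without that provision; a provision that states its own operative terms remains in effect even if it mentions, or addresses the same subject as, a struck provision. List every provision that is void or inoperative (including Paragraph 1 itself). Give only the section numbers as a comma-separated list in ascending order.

1, 2, 3, 4, 5, 6, 9

Paragraph 1 is struck. Paragraph 2 has no operative effect of its own apart from Paragraph 1 and is therefore inoperative. Paragraph 5 has no operative effect of its own apart from Paragraph 1 and is therefore inoperative. Paragraph 3 operates only by reference to Paragraph 2, so it falls with Paragraph 2. Paragraph 4 operates only by reference to Paragraph 2, so it falls with Paragraph 2. Paragraph 6 has no operative effect of its own apart from Paragraph 2 and is therefore inoperative. Paragraph 9 merely fixes the civil penalty for violating Paragraph 2; with Paragraph 2 gone it has nothing to operate on and falls away. Although Paragraph 7 refers to Paragraph 4, its operative terms do not depend on Paragraph 4, so it remains in effect. Under the severability clause in Paragraph 8, the remaining provisions continue in force. That leaves Paragraph 7 and Paragraph 8 in effect.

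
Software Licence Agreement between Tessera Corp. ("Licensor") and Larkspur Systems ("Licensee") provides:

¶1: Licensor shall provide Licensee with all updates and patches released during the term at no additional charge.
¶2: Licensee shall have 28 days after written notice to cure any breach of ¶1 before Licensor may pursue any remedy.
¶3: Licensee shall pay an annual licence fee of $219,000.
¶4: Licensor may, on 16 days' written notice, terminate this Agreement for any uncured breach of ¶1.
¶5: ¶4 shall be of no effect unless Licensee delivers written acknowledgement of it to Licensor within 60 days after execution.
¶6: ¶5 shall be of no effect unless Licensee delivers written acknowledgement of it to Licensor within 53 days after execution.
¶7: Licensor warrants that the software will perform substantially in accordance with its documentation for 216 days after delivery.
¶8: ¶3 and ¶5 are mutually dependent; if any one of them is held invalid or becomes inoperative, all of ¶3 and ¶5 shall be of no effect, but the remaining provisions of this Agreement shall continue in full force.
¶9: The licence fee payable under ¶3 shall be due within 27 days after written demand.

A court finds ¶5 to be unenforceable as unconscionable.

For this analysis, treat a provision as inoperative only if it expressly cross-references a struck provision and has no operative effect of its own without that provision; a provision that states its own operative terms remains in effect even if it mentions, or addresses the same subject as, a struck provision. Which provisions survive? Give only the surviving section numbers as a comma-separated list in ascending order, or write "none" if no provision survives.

1, 2, 4, 7, 8

¶5 is struck. ¶6 has no operative effect of its own apart from ¶5 and is therefore inoperative. ¶8 declares ¶3 and ¶5 mutually dependent; since one of them has fallen, all of them are of no effect. That brings down ¶3 as well. ¶9 in turn depends solely on a provision now struck and likewise falls. The remainder continues in force under ¶8. The provisions still in force are ¶1, ¶2, ¶4, ¶7, and ¶8.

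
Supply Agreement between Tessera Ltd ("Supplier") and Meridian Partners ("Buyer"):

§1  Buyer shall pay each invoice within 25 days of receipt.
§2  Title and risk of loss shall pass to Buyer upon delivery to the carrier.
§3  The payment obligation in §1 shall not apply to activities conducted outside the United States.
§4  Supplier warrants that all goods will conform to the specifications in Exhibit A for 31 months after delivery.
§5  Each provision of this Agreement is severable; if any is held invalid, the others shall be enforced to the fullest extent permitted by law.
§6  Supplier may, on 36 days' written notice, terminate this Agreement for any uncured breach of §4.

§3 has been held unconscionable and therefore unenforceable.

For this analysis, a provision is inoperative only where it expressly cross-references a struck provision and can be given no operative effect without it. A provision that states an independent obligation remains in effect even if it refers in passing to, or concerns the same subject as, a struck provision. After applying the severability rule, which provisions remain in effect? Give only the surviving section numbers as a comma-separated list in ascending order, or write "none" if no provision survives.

1, 2, 4, 5, 6

§3 is struck. Nothing else in the Agreement is defined by reference to §3. §5 is a severability clause and preserves every provision that can still be given independent effect. The provisions still in force are §1, §2, §4, §5, and §6.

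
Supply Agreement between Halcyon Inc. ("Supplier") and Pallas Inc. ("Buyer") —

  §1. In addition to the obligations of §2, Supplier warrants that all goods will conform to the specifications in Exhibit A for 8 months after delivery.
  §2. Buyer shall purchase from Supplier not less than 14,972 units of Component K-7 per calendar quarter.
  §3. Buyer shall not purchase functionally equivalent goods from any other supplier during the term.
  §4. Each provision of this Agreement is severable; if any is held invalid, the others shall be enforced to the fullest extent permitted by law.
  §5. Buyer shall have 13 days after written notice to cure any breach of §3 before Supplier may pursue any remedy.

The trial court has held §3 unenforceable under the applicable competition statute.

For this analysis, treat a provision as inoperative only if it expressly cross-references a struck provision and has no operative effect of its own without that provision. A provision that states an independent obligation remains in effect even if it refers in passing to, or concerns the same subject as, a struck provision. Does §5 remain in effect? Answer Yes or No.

No

§3 is struck. §5 operates only by reference to §3, so it falls with §3. Under the severability clause in §4, the remaining provisions continue in force. The provisions still in force are §1, §2, and §4. §5 is among the inoperative provisions, so the answer is no.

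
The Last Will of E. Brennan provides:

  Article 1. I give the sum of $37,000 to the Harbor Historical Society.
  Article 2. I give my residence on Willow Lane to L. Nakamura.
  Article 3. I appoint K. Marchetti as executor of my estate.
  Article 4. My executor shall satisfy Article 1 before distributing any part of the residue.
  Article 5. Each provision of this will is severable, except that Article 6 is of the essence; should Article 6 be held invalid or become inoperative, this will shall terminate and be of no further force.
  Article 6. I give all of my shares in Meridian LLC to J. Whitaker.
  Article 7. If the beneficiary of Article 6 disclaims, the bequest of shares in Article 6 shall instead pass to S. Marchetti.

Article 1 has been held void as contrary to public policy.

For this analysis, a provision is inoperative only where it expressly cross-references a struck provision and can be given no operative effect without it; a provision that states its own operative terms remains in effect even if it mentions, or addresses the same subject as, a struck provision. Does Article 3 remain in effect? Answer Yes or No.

Article 1 is struck. Article 4 has no operative effect of its own apart from Article 1 and is therefore inoperative. Article 5 makes Article 6 an essential term, but Article 6 is unaffected, so the severability proviso in Article 5 preserves the remaining provisions. Article 2, Article 3, Article 5, Article 6, and Article 7 remain in effect. Article 3 is among the surviving provisions, so the answer is yes.

Yes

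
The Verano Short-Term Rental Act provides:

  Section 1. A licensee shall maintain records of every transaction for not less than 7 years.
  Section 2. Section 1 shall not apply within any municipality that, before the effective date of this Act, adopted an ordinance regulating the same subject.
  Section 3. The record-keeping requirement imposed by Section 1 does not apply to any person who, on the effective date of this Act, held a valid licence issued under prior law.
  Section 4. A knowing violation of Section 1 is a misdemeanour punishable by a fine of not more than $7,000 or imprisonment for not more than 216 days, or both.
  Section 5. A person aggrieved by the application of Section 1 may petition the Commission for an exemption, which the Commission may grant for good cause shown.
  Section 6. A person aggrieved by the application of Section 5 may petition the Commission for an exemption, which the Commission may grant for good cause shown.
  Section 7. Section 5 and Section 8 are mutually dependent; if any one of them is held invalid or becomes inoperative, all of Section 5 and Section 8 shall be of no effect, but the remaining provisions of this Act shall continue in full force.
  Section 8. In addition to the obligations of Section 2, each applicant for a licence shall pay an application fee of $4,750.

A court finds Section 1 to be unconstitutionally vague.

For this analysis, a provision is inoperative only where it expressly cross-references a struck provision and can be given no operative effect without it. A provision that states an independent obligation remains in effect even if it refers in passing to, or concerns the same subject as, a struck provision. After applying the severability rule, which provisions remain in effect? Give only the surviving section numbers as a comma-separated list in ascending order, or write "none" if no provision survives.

7

Section 1 is struck. Section 2 merely fixes the local-preemption carve-out from Section 1; with Section 1 gone it has nothing to operate on and falls away. The only function of Section 3 is the grandfather exemption from Section 1, so it cannot stand once Section 1 is removed. Section 4 has no operative effect of its own apart from Section 1 and is therefore inoperative. The only function of Section 5 is the exemption procedure for Section 1, so it cannot stand once Section 1 is removed. Section 6 operates only by reference to Section 5, so it falls with Section 5. Section 7 declares Section 5 and Section 8 mutually dependent; since one of them has fallen, all of them are of no effect. That brings down Section 8 as well. The remainder continues in force under Section 7. Only Section 7 remains in effect.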